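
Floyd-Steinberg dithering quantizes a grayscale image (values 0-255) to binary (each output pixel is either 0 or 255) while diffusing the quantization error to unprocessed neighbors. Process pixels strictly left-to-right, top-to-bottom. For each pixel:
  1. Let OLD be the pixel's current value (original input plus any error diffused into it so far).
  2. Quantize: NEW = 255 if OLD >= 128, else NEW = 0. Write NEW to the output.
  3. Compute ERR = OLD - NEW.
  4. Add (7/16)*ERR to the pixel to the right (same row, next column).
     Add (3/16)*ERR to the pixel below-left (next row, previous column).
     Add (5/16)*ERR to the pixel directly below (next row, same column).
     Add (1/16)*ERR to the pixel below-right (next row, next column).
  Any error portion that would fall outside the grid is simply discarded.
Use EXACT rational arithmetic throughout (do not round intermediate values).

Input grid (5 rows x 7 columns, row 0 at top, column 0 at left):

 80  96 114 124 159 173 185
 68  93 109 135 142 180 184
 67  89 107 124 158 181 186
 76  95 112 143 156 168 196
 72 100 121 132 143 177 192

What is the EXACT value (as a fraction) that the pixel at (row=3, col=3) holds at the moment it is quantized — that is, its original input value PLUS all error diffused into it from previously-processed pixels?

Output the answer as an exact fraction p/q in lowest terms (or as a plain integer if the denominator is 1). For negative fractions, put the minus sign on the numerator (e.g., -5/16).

Answer: 11266338717/134217728

Derivation:
(0,0): OLD=80 → NEW=0, ERR=80
(0,1): OLD=131 → NEW=255, ERR=-124
(0,2): OLD=239/4 → NEW=0, ERR=239/4
(0,3): OLD=9609/64 → NEW=255, ERR=-6711/64
(0,4): OLD=115839/1024 → NEW=0, ERR=115839/1024
(0,5): OLD=3645305/16384 → NEW=255, ERR=-532615/16384
(0,6): OLD=44768335/262144 → NEW=255, ERR=-22078385/262144
(1,0): OLD=279/4 → NEW=0, ERR=279/4
(1,1): OLD=3231/32 → NEW=0, ERR=3231/32
(1,2): OLD=147901/1024 → NEW=255, ERR=-113219/1024
(1,3): OLD=161391/2048 → NEW=0, ERR=161391/2048
(1,4): OLD=52213603/262144 → NEW=255, ERR=-14633117/262144
(1,5): OLD=286676665/2097152 → NEW=255, ERR=-248097095/2097152
(1,6): OLD=3486025703/33554432 → NEW=0, ERR=3486025703/33554432
(2,0): OLD=55157/512 → NEW=0, ERR=55157/512
(2,1): OLD=2479101/16384 → NEW=255, ERR=-1698819/16384
(2,2): OLD=12627811/262144 → NEW=0, ERR=12627811/262144
(2,3): OLD=319447599/2097152 → NEW=255, ERR=-215326161/2097152
(2,4): OLD=657491387/8388608 → NEW=0, ERR=657491387/8388608
(2,5): OLD=104320664441/536870912 → NEW=255, ERR=-32581418119/536870912
(2,6): OLD=1585027107199/8589934592 → NEW=255, ERR=-605406213761/8589934592
(3,0): OLD=23651607/262144 → NEW=0, ERR=23651607/262144
(3,1): OLD=247119213/2097152 → NEW=0, ERR=247119213/2097152
(3,2): OLD=40075125/262144 → NEW=255, ERR=-26771595/262144
(3,3): OLD=11266338717/134217728 → NEW=0, ERR=11266338717/134217728
Target (3,3): original=143, with diffused error = 11266338717/134217728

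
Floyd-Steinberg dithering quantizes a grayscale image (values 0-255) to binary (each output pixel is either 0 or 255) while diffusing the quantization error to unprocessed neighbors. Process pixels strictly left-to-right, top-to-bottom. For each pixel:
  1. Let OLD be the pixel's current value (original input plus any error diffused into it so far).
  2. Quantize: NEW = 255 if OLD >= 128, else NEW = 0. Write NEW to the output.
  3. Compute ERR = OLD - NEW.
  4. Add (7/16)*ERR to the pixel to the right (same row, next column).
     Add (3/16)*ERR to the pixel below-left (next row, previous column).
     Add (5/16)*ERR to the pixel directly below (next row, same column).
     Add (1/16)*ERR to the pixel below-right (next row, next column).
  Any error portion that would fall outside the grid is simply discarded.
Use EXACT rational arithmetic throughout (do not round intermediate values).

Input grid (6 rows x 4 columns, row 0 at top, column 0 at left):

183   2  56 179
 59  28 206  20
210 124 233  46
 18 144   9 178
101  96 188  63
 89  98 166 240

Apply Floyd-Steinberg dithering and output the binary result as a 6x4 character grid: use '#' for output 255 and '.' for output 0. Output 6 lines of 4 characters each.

(0,0): OLD=183 → NEW=255, ERR=-72
(0,1): OLD=-59/2 → NEW=0, ERR=-59/2
(0,2): OLD=1379/32 → NEW=0, ERR=1379/32
(0,3): OLD=101301/512 → NEW=255, ERR=-29259/512
(1,0): OLD=991/32 → NEW=0, ERR=991/32
(1,1): OLD=9193/256 → NEW=0, ERR=9193/256
(1,2): OLD=1823693/8192 → NEW=255, ERR=-265267/8192
(1,3): OLD=-1223125/131072 → NEW=0, ERR=-1223125/131072
(2,0): OLD=927379/4096 → NEW=255, ERR=-117101/4096
(2,1): OLD=15542289/131072 → NEW=0, ERR=15542289/131072
(2,2): OLD=72156065/262144 → NEW=255, ERR=5309345/262144
(2,3): OLD=209383605/4194304 → NEW=0, ERR=209383605/4194304
(3,0): OLD=65639443/2097152 → NEW=0, ERR=65639443/2097152
(3,1): OLD=6602165997/33554432 → NEW=255, ERR=-1954214163/33554432
(3,2): OLD=3554352371/536870912 → NEW=0, ERR=3554352371/536870912
(3,3): OLD=1698767869733/8589934592 → NEW=255, ERR=-491665451227/8589934592
(4,0): OLD=53612475063/536870912 → NEW=0, ERR=53612475063/536870912
(4,1): OLD=535525333877/4294967296 → NEW=0, ERR=535525333877/4294967296
(4,2): OLD=31644950937285/137438953472 → NEW=255, ERR=-3401982198075/137438953472
(4,3): OLD=76301267822067/2199023255552 → NEW=0, ERR=76301267822067/2199023255552
(5,0): OLD=9867108433655/68719476736 → NEW=255, ERR=-7656358134025/68719476736
(5,1): OLD=197518165609969/2199023255552 → NEW=0, ERR=197518165609969/2199023255552
(5,2): OLD=29117840330395/137438953472 → NEW=255, ERR=-5929092804965/137438953472
(5,3): OLD=8107265531104735/35184372088832 → NEW=255, ERR=-864749351547425/35184372088832
Row 0: #..#
Row 1: ..#.
Row 2: #.#.
Row 3: .#.#
Row 4: ..#.
Row 5: #.##

Answer: #..#
..#.
#.#.
.#.#
..#.
#.##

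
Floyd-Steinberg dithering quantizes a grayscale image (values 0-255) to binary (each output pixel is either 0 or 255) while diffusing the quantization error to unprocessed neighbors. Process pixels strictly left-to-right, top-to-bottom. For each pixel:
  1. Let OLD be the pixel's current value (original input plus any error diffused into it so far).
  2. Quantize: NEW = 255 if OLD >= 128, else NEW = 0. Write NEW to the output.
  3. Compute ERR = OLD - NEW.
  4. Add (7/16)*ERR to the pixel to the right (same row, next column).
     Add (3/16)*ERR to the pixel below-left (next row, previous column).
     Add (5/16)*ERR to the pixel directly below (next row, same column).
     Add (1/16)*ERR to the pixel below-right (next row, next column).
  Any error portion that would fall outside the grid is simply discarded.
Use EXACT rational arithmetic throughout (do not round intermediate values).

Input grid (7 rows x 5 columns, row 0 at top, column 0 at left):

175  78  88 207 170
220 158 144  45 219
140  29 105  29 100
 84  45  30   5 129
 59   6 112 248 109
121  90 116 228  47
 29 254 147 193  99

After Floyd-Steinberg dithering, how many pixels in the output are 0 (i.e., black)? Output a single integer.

Answer: 20

Derivation:
(0,0): OLD=175 → NEW=255, ERR=-80
(0,1): OLD=43 → NEW=0, ERR=43
(0,2): OLD=1709/16 → NEW=0, ERR=1709/16
(0,3): OLD=64955/256 → NEW=255, ERR=-325/256
(0,4): OLD=694045/4096 → NEW=255, ERR=-350435/4096
(1,0): OLD=3249/16 → NEW=255, ERR=-831/16
(1,1): OLD=20959/128 → NEW=255, ERR=-11681/128
(1,2): OLD=573043/4096 → NEW=255, ERR=-471437/4096
(1,3): OLD=-247685/16384 → NEW=0, ERR=-247685/16384
(1,4): OLD=48646241/262144 → NEW=255, ERR=-18200479/262144
(2,0): OLD=218437/2048 → NEW=0, ERR=218437/2048
(2,1): OLD=1462655/65536 → NEW=0, ERR=1462655/65536
(2,2): OLD=73671213/1048576 → NEW=0, ERR=73671213/1048576
(2,3): OLD=583884935/16777216 → NEW=0, ERR=583884935/16777216
(2,4): OLD=24852957425/268435456 → NEW=0, ERR=24852957425/268435456
(3,0): OLD=127418269/1048576 → NEW=0, ERR=127418269/1048576
(3,1): OLD=1048384193/8388608 → NEW=0, ERR=1048384193/8388608
(3,2): OLD=30750233907/268435456 → NEW=0, ERR=30750233907/268435456
(3,3): OLD=47106996429/536870912 → NEW=0, ERR=47106996429/536870912
(3,4): OLD=1705064429541/8589934592 → NEW=255, ERR=-485368891419/8589934592
(4,0): OLD=16160729291/134217728 → NEW=0, ERR=16160729291/134217728
(4,1): OLD=544631263315/4294967296 → NEW=0, ERR=544631263315/4294967296
(4,2): OLD=15636359571309/68719476736 → NEW=255, ERR=-1887106996371/68719476736
(4,3): OLD=285840818914547/1099511627776 → NEW=255, ERR=5465353831667/1099511627776
(4,4): OLD=1741644793841445/17592186044416 → NEW=0, ERR=1741644793841445/17592186044416
(5,0): OLD=12534667161561/68719476736 → NEW=255, ERR=-4988799406119/68719476736
(5,1): OLD=55108962065043/549755813888 → NEW=0, ERR=55108962065043/549755813888
(5,2): OLD=2817072155256819/17592186044416 → NEW=255, ERR=-1668935286069261/17592186044416
(5,3): OLD=14418202746132865/70368744177664 → NEW=255, ERR=-3525827019171455/70368744177664
(5,4): OLD=63419185009458731/1125899906842624 → NEW=0, ERR=63419185009458731/1125899906842624
(6,0): OLD=220861607594401/8796093022208 → NEW=0, ERR=220861607594401/8796093022208
(6,1): OLD=77120202015060871/281474976710656 → NEW=255, ERR=5344082953843591/281474976710656
(6,2): OLD=551828767362071725/4503599627370496 → NEW=0, ERR=551828767362071725/4503599627370496
(6,3): OLD=16975435161599502079/72057594037927936 → NEW=255, ERR=-1399251318072121601/72057594037927936
(6,4): OLD=121028162064968223417/1152921504606846976 → NEW=0, ERR=121028162064968223417/1152921504606846976
Output grid:
  Row 0: #..##  (2 black, running=2)
  Row 1: ###.#  (1 black, running=3)
  Row 2: .....  (5 black, running=8)
  Row 3: ....#  (4 black, running=12)
  Row 4: ..##.  (3 black, running=15)
  Row 5: #.##.  (2 black, running=17)
  Row 6: .#.#.  (3 black, running=20)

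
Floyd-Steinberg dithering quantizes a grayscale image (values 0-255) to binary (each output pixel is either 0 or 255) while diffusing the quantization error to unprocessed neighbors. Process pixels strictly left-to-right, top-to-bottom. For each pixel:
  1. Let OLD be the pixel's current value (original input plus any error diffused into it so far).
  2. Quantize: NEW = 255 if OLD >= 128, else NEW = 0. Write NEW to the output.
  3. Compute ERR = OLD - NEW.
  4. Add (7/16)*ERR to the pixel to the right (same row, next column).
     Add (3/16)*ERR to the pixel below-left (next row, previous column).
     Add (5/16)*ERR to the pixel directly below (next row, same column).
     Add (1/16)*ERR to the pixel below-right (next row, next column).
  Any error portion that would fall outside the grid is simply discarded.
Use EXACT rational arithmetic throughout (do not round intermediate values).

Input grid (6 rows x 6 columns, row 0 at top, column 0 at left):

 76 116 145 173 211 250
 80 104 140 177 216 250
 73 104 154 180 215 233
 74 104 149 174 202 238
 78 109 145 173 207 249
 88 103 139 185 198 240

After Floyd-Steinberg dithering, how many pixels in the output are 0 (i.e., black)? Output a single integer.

Answer: 13

Derivation:
(0,0): OLD=76 → NEW=0, ERR=76
(0,1): OLD=597/4 → NEW=255, ERR=-423/4
(0,2): OLD=6319/64 → NEW=0, ERR=6319/64
(0,3): OLD=221385/1024 → NEW=255, ERR=-39735/1024
(0,4): OLD=3178879/16384 → NEW=255, ERR=-999041/16384
(0,5): OLD=58542713/262144 → NEW=255, ERR=-8304007/262144
(1,0): OLD=5371/64 → NEW=0, ERR=5371/64
(1,1): OLD=67037/512 → NEW=255, ERR=-63523/512
(1,2): OLD=1682465/16384 → NEW=0, ERR=1682465/16384
(1,3): OLD=13404621/65536 → NEW=255, ERR=-3307059/65536
(1,4): OLD=698364551/4194304 → NEW=255, ERR=-371182969/4194304
(1,5): OLD=13258860161/67108864 → NEW=255, ERR=-3853900159/67108864
(2,0): OLD=622287/8192 → NEW=0, ERR=622287/8192
(2,1): OLD=32233685/262144 → NEW=0, ERR=32233685/262144
(2,2): OLD=933947327/4194304 → NEW=255, ERR=-135600193/4194304
(2,3): OLD=4694648711/33554432 → NEW=255, ERR=-3861731449/33554432
(2,4): OLD=132147485461/1073741824 → NEW=0, ERR=132147485461/1073741824
(2,5): OLD=4524607065315/17179869184 → NEW=255, ERR=143740423395/17179869184
(3,0): OLD=506645471/4194304 → NEW=0, ERR=506645471/4194304
(3,1): OLD=6508172659/33554432 → NEW=255, ERR=-2048207501/33554432
(3,2): OLD=26386511497/268435456 → NEW=0, ERR=26386511497/268435456
(3,3): OLD=3471971335067/17179869184 → NEW=255, ERR=-908895306853/17179869184
(3,4): OLD=29094441829947/137438953472 → NEW=255, ERR=-5952491305413/137438953472
(3,5): OLD=504364590758293/2199023255552 → NEW=255, ERR=-56386339407467/2199023255552
(4,0): OLD=55997127473/536870912 → NEW=0, ERR=55997127473/536870912
(4,1): OLD=1387595852029/8589934592 → NEW=255, ERR=-802837468931/8589934592
(4,2): OLD=33285887459815/274877906944 → NEW=0, ERR=33285887459815/274877906944
(4,3): OLD=912456474031907/4398046511104 → NEW=255, ERR=-209045386299613/4398046511104
(4,4): OLD=11579618496813907/70368744177664 → NEW=255, ERR=-6364411268490413/70368744177664
(4,5): OLD=223728708070814309/1125899906842624 → NEW=255, ERR=-63375768174054811/1125899906842624
(5,0): OLD=14165885696583/137438953472 → NEW=0, ERR=14165885696583/137438953472
(5,1): OLD=651395387012535/4398046511104 → NEW=255, ERR=-470106473318985/4398046511104
(5,2): OLD=4057596090628045/35184372088832 → NEW=0, ERR=4057596090628045/35184372088832
(5,3): OLD=237802150514950431/1125899906842624 → NEW=255, ERR=-49302325729918689/1125899906842624
(5,4): OLD=308617349984237951/2251799813685248 → NEW=255, ERR=-265591602505500289/2251799813685248
(5,5): OLD=5950351224680608971/36028797018963968 → NEW=255, ERR=-3236992015155202869/36028797018963968
Output grid:
  Row 0: .#.###  (2 black, running=2)
  Row 1: .#.###  (2 black, running=4)
  Row 2: ..##.#  (3 black, running=7)
  Row 3: .#.###  (2 black, running=9)
  Row 4: .#.###  (2 black, running=11)
  Row 5: .#.###  (2 black, running=13)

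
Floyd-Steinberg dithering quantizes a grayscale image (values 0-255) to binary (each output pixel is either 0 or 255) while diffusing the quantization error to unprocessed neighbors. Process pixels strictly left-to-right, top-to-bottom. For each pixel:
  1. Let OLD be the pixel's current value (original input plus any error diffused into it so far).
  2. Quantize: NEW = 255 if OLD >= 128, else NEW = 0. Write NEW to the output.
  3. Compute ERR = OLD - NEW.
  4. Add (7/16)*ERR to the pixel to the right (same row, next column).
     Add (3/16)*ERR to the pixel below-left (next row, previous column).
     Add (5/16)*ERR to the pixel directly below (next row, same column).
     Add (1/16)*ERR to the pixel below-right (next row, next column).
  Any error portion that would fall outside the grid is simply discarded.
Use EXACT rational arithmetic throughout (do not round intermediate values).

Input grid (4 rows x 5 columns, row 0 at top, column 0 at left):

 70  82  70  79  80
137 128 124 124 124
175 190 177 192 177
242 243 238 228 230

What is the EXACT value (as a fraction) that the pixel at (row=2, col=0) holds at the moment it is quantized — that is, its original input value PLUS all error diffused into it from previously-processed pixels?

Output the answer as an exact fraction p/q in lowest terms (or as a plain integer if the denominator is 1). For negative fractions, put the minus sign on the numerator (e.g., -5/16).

Answer: 2182467/16384

Derivation:
(0,0): OLD=70 → NEW=0, ERR=70
(0,1): OLD=901/8 → NEW=0, ERR=901/8
(0,2): OLD=15267/128 → NEW=0, ERR=15267/128
(0,3): OLD=268661/2048 → NEW=255, ERR=-253579/2048
(0,4): OLD=846387/32768 → NEW=0, ERR=846387/32768
(1,0): OLD=23039/128 → NEW=255, ERR=-9601/128
(1,1): OLD=160889/1024 → NEW=255, ERR=-100231/1024
(1,2): OLD=3351277/32768 → NEW=0, ERR=3351277/32768
(1,3): OLD=18657961/131072 → NEW=255, ERR=-14765399/131072
(1,4): OLD=157387739/2097152 → NEW=0, ERR=157387739/2097152
(2,0): OLD=2182467/16384 → NEW=255, ERR=-1995453/16384
Target (2,0): original=175, with diffused error = 2182467/16384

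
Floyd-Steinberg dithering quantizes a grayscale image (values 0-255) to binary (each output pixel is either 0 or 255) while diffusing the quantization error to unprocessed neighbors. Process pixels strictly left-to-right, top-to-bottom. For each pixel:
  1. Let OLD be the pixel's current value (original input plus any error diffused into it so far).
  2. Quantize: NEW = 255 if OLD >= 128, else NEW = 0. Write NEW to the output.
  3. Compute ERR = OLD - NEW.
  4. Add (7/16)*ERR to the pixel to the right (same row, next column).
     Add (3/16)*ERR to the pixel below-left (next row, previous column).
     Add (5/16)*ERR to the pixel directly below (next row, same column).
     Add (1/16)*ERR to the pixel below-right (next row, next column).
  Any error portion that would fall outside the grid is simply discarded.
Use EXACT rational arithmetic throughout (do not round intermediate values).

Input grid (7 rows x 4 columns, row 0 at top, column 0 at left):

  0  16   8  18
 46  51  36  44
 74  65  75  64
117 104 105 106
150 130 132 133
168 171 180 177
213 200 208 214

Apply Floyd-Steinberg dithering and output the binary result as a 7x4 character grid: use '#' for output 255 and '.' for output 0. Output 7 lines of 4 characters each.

Answer: ....
....
.#.#
#...
.###
#.#.
####

Derivation:
(0,0): OLD=0 → NEW=0, ERR=0
(0,1): OLD=16 → NEW=0, ERR=16
(0,2): OLD=15 → NEW=0, ERR=15
(0,3): OLD=393/16 → NEW=0, ERR=393/16
(1,0): OLD=49 → NEW=0, ERR=49
(1,1): OLD=321/4 → NEW=0, ERR=321/4
(1,2): OLD=20839/256 → NEW=0, ERR=20839/256
(1,3): OLD=361377/4096 → NEW=0, ERR=361377/4096
(2,0): OLD=6679/64 → NEW=0, ERR=6679/64
(2,1): OLD=631033/4096 → NEW=255, ERR=-413447/4096
(2,2): OLD=2550513/32768 → NEW=0, ERR=2550513/32768
(2,3): OLD=68530495/524288 → NEW=255, ERR=-65162945/524288
(3,0): OLD=8564651/65536 → NEW=255, ERR=-8147029/65536
(3,1): OLD=41089315/1048576 → NEW=0, ERR=41089315/1048576
(3,2): OLD=1960494863/16777216 → NEW=0, ERR=1960494863/16777216
(3,3): OLD=33057413833/268435456 → NEW=0, ERR=33057413833/268435456
(4,0): OLD=1988088025/16777216 → NEW=0, ERR=1988088025/16777216
(4,1): OLD=13974053955/67108864 → NEW=255, ERR=-3138706365/67108864
(4,2): OLD=745582600031/4294967296 → NEW=255, ERR=-349634060449/4294967296
(4,3): OLD=9838731774313/68719476736 → NEW=255, ERR=-7684734793367/68719476736
(5,0): OLD=210734267837/1073741824 → NEW=255, ERR=-63069897283/1073741824
(5,1): OLD=8440735714185/68719476736 → NEW=0, ERR=8440735714185/68719476736
(5,2): OLD=101379139232597/549755813888 → NEW=255, ERR=-38808593308843/549755813888
(5,3): OLD=933105760296763/8796093022208 → NEW=0, ERR=933105760296763/8796093022208
(6,0): OLD=239335816728283/1099511627776 → NEW=255, ERR=-41039648354597/1099511627776
(6,1): OLD=3608983392864971/17592186044416 → NEW=255, ERR=-877024048461109/17592186044416
(6,2): OLD=53957714791785743/281474976710656 → NEW=255, ERR=-17818404269431537/281474976710656
(6,3): OLD=968468412244619849/4503599627370496 → NEW=255, ERR=-179949492734856631/4503599627370496
Row 0: ....
Row 1: ....
Row 2: .#.#
Row 3: #...
Row 4: .###
Row 5: #.#.
Row 6: ####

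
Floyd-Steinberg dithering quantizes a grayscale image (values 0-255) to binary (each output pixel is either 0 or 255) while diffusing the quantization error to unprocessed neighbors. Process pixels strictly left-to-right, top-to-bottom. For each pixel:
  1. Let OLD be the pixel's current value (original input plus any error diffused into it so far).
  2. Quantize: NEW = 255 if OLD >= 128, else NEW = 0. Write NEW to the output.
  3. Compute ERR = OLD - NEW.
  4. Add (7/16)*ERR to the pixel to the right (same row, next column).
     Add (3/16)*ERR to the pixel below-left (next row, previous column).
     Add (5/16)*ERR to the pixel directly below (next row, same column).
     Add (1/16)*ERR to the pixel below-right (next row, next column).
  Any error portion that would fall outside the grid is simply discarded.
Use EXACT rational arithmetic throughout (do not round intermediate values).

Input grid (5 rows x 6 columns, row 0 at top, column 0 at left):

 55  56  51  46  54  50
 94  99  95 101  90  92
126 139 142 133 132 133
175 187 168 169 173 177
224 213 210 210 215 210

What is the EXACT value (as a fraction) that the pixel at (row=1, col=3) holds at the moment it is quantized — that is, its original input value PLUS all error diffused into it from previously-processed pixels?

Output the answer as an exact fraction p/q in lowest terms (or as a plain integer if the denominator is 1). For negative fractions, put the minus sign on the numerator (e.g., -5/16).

Answer: 52721365/262144

Derivation:
(0,0): OLD=55 → NEW=0, ERR=55
(0,1): OLD=1281/16 → NEW=0, ERR=1281/16
(0,2): OLD=22023/256 → NEW=0, ERR=22023/256
(0,3): OLD=342577/4096 → NEW=0, ERR=342577/4096
(0,4): OLD=5936983/65536 → NEW=0, ERR=5936983/65536
(0,5): OLD=93987681/1048576 → NEW=0, ERR=93987681/1048576
(1,0): OLD=32307/256 → NEW=0, ERR=32307/256
(1,1): OLD=407141/2048 → NEW=255, ERR=-115099/2048
(1,2): OLD=7732041/65536 → NEW=0, ERR=7732041/65536
(1,3): OLD=52721365/262144 → NEW=255, ERR=-14125355/262144
Target (1,3): original=101, with diffused error = 52721365/262144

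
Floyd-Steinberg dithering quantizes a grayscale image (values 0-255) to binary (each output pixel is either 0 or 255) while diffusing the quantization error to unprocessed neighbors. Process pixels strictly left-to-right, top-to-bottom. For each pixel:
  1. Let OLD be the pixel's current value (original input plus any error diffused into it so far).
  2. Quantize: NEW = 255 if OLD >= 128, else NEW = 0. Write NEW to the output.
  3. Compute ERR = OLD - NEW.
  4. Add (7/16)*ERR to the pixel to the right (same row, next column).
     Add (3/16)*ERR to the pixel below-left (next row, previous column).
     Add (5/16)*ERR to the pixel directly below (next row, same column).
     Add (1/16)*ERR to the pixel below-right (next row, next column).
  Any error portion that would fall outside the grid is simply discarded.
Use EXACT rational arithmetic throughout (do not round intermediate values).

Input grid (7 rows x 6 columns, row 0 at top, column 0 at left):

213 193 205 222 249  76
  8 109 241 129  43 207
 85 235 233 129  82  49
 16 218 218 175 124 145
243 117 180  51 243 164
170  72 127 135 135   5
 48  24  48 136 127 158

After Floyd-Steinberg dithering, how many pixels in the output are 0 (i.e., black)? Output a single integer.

Answer: 19

Derivation:
(0,0): OLD=213 → NEW=255, ERR=-42
(0,1): OLD=1397/8 → NEW=255, ERR=-643/8
(0,2): OLD=21739/128 → NEW=255, ERR=-10901/128
(0,3): OLD=378349/2048 → NEW=255, ERR=-143891/2048
(0,4): OLD=7151995/32768 → NEW=255, ERR=-1203845/32768
(0,5): OLD=31418973/524288 → NEW=0, ERR=31418973/524288
(1,0): OLD=-2585/128 → NEW=0, ERR=-2585/128
(1,1): OLD=57809/1024 → NEW=0, ERR=57809/1024
(1,2): OLD=7238053/32768 → NEW=255, ERR=-1117787/32768
(1,3): OLD=10473793/131072 → NEW=0, ERR=10473793/131072
(1,4): OLD=615089571/8388608 → NEW=0, ERR=615089571/8388608
(1,5): OLD=34294030213/134217728 → NEW=255, ERR=68509573/134217728
(2,0): OLD=1462667/16384 → NEW=0, ERR=1462667/16384
(2,1): OLD=148919337/524288 → NEW=255, ERR=15225897/524288
(2,2): OLD=2126987707/8388608 → NEW=255, ERR=-12107333/8388608
(2,3): OLD=11070032291/67108864 → NEW=255, ERR=-6042728029/67108864
(2,4): OLD=151633325161/2147483648 → NEW=0, ERR=151633325161/2147483648
(2,5): OLD=2908004152175/34359738368 → NEW=0, ERR=2908004152175/34359738368
(3,0): OLD=413922139/8388608 → NEW=0, ERR=413922139/8388608
(3,1): OLD=17043777471/67108864 → NEW=255, ERR=-68982849/67108864
(3,2): OLD=108464637549/536870912 → NEW=255, ERR=-28437445011/536870912
(3,3): OLD=4701669767687/34359738368 → NEW=255, ERR=-4060063516153/34359738368
(3,4): OLD=28755039013799/274877906944 → NEW=0, ERR=28755039013799/274877906944
(3,5): OLD=974731248914281/4398046511104 → NEW=255, ERR=-146770611417239/4398046511104
(4,0): OLD=277269200245/1073741824 → NEW=255, ERR=3465035125/1073741824
(4,1): OLD=1911138676209/17179869184 → NEW=0, ERR=1911138676209/17179869184
(4,2): OLD=104396495796099/549755813888 → NEW=255, ERR=-35791236745341/549755813888
(4,3): OLD=16667296014511/8796093022208 → NEW=0, ERR=16667296014511/8796093022208
(4,4): OLD=36996687056015519/140737488355328 → NEW=255, ERR=1108627525406879/140737488355328
(4,5): OLD=368294844270535673/2251799813685248 → NEW=255, ERR=-205914108219202567/2251799813685248
(5,0): OLD=52739863019107/274877906944 → NEW=255, ERR=-17354003251613/274877906944
(5,1): OLD=590545228017811/8796093022208 → NEW=0, ERR=590545228017811/8796093022208
(5,2): OLD=10086341783943297/70368744177664 → NEW=255, ERR=-7857687981361023/70368744177664
(5,3): OLD=189482052759028379/2251799813685248 → NEW=0, ERR=189482052759028379/2251799813685248
(5,4): OLD=708184584003498971/4503599627370496 → NEW=255, ERR=-440233320975977509/4503599627370496
(5,5): OLD=-4745010278021208425/72057594037927936 → NEW=0, ERR=-4745010278021208425/72057594037927936
(6,0): OLD=5750394604851097/140737488355328 → NEW=0, ERR=5750394604851097/140737488355328
(6,1): OLD=85508198450836517/2251799813685248 → NEW=0, ERR=85508198450836517/2251799813685248
(6,2): OLD=447583826424501789/9007199254740992 → NEW=0, ERR=447583826424501789/9007199254740992
(6,3): OLD=22875209430998402697/144115188075855872 → NEW=255, ERR=-13874163528344844663/144115188075855872
(6,4): OLD=108942375824019383529/2305843009213693952 → NEW=0, ERR=108942375824019383529/2305843009213693952
(6,5): OLD=5607166653237260162751/36893488147419103232 → NEW=255, ERR=-3800672824354611161409/36893488147419103232
Output grid:
  Row 0: #####.  (1 black, running=1)
  Row 1: ..#..#  (4 black, running=5)
  Row 2: .###..  (3 black, running=8)
  Row 3: .###.#  (2 black, running=10)
  Row 4: #.#.##  (2 black, running=12)
  Row 5: #.#.#.  (3 black, running=15)
  Row 6: ...#.#  (4 black, running=19)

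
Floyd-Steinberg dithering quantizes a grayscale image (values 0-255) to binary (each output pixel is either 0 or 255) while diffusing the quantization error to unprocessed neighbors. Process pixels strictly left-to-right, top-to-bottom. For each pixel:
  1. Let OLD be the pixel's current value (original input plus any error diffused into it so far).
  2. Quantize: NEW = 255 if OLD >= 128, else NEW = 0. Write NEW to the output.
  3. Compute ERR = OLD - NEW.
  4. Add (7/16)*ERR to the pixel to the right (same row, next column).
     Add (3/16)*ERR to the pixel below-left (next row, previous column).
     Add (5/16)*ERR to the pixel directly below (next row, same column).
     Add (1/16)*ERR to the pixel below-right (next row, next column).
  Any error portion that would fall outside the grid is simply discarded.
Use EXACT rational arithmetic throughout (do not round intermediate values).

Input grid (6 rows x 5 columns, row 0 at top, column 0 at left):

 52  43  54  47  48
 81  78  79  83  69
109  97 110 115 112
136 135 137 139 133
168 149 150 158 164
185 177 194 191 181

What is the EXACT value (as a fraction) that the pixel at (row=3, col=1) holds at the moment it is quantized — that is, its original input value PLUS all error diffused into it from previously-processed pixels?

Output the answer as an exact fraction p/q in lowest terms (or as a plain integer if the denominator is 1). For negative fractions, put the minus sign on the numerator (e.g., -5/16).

Answer: 2623751085/33554432

Derivation:
(0,0): OLD=52 → NEW=0, ERR=52
(0,1): OLD=263/4 → NEW=0, ERR=263/4
(0,2): OLD=5297/64 → NEW=0, ERR=5297/64
(0,3): OLD=85207/1024 → NEW=0, ERR=85207/1024
(0,4): OLD=1382881/16384 → NEW=0, ERR=1382881/16384
(1,0): OLD=7013/64 → NEW=0, ERR=7013/64
(1,1): OLD=84611/512 → NEW=255, ERR=-45949/512
(1,2): OLD=1397759/16384 → NEW=0, ERR=1397759/16384
(1,3): OLD=10965875/65536 → NEW=255, ERR=-5745805/65536
(1,4): OLD=65241977/1048576 → NEW=0, ERR=65241977/1048576
(2,0): OLD=1035601/8192 → NEW=0, ERR=1035601/8192
(2,1): OLD=38563147/262144 → NEW=255, ERR=-28283573/262144
(2,2): OLD=282733601/4194304 → NEW=0, ERR=282733601/4194304
(2,3): OLD=8998726995/67108864 → NEW=255, ERR=-8114033325/67108864
(2,4): OLD=78454579333/1073741824 → NEW=0, ERR=78454579333/1073741824
(3,0): OLD=651270785/4194304 → NEW=255, ERR=-418276735/4194304
(3,1): OLD=2623751085/33554432 → NEW=0, ERR=2623751085/33554432
Target (3,1): original=135, with diffused error = 2623751085/33554432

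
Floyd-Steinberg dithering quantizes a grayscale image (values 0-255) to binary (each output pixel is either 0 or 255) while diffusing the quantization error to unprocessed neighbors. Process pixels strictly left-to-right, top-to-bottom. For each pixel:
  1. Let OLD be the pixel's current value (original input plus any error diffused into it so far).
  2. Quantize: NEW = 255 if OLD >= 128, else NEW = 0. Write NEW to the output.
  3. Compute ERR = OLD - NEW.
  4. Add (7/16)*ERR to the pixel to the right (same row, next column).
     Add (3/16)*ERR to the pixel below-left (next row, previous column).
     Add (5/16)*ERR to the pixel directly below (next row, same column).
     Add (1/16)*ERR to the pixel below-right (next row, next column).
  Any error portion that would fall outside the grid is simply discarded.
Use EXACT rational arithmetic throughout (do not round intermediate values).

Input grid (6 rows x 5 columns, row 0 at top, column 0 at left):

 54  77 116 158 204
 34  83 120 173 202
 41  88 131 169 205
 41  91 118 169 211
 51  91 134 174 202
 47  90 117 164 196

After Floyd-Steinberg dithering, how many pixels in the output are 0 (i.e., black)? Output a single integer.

Answer: 15

Derivation:
(0,0): OLD=54 → NEW=0, ERR=54
(0,1): OLD=805/8 → NEW=0, ERR=805/8
(0,2): OLD=20483/128 → NEW=255, ERR=-12157/128
(0,3): OLD=238485/2048 → NEW=0, ERR=238485/2048
(0,4): OLD=8354067/32768 → NEW=255, ERR=-1773/32768
(1,0): OLD=8927/128 → NEW=0, ERR=8927/128
(1,1): OLD=133657/1024 → NEW=255, ERR=-127463/1024
(1,2): OLD=2096653/32768 → NEW=0, ERR=2096653/32768
(1,3): OLD=30334921/131072 → NEW=255, ERR=-3088439/131072
(1,4): OLD=417233211/2097152 → NEW=255, ERR=-117540549/2097152
(2,0): OLD=646435/16384 → NEW=0, ERR=646435/16384
(2,1): OLD=43368625/524288 → NEW=0, ERR=43368625/524288
(2,2): OLD=1467897939/8388608 → NEW=255, ERR=-671197101/8388608
(2,3): OLD=16122372425/134217728 → NEW=0, ERR=16122372425/134217728
(2,4): OLD=512315217599/2147483648 → NEW=255, ERR=-35293112641/2147483648
(3,0): OLD=577468403/8388608 → NEW=0, ERR=577468403/8388608
(3,1): OLD=9021482743/67108864 → NEW=255, ERR=-8091277577/67108864
(3,2): OLD=145898901581/2147483648 → NEW=0, ERR=145898901581/2147483648
(3,3): OLD=980021511685/4294967296 → NEW=255, ERR=-115195148795/4294967296
(3,4): OLD=13856428340921/68719476736 → NEW=255, ERR=-3667038226759/68719476736
(4,0): OLD=53585736413/1073741824 → NEW=0, ERR=53585736413/1073741824
(4,1): OLD=3167860704861/34359738368 → NEW=0, ERR=3167860704861/34359738368
(4,2): OLD=100606798430995/549755813888 → NEW=255, ERR=-39580934110445/549755813888
(4,3): OLD=1129069953224797/8796093022208 → NEW=255, ERR=-1113933767438243/8796093022208
(4,4): OLD=18048612145850635/140737488355328 → NEW=255, ERR=-17839447384758005/140737488355328
(5,0): OLD=43915823193399/549755813888 → NEW=0, ERR=43915823193399/549755813888
(5,1): OLD=630590542726757/4398046511104 → NEW=255, ERR=-490911317604763/4398046511104
(5,2): OLD=3896224000400781/140737488355328 → NEW=0, ERR=3896224000400781/140737488355328
(5,3): OLD=60950743691394691/562949953421312 → NEW=0, ERR=60950743691394691/562949953421312
(5,4): OLD=1763985550957789617/9007199254740992 → NEW=255, ERR=-532850259001163343/9007199254740992
Output grid:
  Row 0: ..#.#  (3 black, running=3)
  Row 1: .#.##  (2 black, running=5)
  Row 2: ..#.#  (3 black, running=8)
  Row 3: .#.##  (2 black, running=10)
  Row 4: ..###  (2 black, running=12)
  Row 5: .#..#  (3 black, running=15)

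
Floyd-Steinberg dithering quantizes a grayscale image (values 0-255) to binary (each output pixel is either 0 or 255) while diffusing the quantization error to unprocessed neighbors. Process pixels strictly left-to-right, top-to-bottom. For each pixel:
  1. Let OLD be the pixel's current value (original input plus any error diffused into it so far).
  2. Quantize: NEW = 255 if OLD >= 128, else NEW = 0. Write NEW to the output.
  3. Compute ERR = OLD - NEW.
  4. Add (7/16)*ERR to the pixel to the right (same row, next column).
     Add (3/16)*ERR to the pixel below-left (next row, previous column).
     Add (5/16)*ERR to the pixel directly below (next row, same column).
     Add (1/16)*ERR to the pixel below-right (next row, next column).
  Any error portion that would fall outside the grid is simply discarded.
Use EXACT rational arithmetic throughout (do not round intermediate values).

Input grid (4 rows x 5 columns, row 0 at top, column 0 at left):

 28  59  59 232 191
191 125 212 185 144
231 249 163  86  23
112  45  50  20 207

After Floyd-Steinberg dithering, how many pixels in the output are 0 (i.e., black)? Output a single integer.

(0,0): OLD=28 → NEW=0, ERR=28
(0,1): OLD=285/4 → NEW=0, ERR=285/4
(0,2): OLD=5771/64 → NEW=0, ERR=5771/64
(0,3): OLD=277965/1024 → NEW=255, ERR=16845/1024
(0,4): OLD=3247259/16384 → NEW=255, ERR=-930661/16384
(1,0): OLD=13639/64 → NEW=255, ERR=-2681/64
(1,1): OLD=75569/512 → NEW=255, ERR=-54991/512
(1,2): OLD=3288709/16384 → NEW=255, ERR=-889211/16384
(1,3): OLD=10576289/65536 → NEW=255, ERR=-6135391/65536
(1,4): OLD=90512067/1048576 → NEW=0, ERR=90512067/1048576
(2,0): OLD=1620139/8192 → NEW=255, ERR=-468821/8192
(2,1): OLD=46557833/262144 → NEW=255, ERR=-20288887/262144
(2,2): OLD=368732379/4194304 → NEW=0, ERR=368732379/4194304
(2,3): OLD=7247670625/67108864 → NEW=0, ERR=7247670625/67108864
(2,4): OLD=98110977383/1073741824 → NEW=0, ERR=98110977383/1073741824
(3,0): OLD=333884027/4194304 → NEW=0, ERR=333884027/4194304
(3,1): OLD=2300068447/33554432 → NEW=0, ERR=2300068447/33554432
(3,2): OLD=131935696581/1073741824 → NEW=0, ERR=131935696581/1073741824
(3,3): OLD=279461166365/2147483648 → NEW=255, ERR=-268147163875/2147483648
(3,4): OLD=6448470928881/34359738368 → NEW=255, ERR=-2313262354959/34359738368
Output grid:
  Row 0: ...##  (3 black, running=3)
  Row 1: ####.  (1 black, running=4)
  Row 2: ##...  (3 black, running=7)
  Row 3: ...##  (3 black, running=10)

Answer: 10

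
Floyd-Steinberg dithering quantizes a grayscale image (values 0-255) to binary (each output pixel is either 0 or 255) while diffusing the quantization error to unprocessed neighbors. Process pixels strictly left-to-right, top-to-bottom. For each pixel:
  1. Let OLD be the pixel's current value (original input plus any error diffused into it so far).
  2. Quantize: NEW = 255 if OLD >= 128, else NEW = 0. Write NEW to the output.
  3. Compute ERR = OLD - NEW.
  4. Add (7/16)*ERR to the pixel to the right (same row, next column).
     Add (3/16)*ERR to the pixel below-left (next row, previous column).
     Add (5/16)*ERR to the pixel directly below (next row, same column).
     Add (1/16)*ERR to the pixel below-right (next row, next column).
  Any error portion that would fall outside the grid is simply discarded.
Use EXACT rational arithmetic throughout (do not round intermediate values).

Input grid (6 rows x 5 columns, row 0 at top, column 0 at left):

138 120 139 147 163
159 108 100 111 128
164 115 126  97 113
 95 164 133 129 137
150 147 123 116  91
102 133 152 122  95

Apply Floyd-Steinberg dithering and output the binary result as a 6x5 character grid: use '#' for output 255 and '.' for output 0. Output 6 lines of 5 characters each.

(0,0): OLD=138 → NEW=255, ERR=-117
(0,1): OLD=1101/16 → NEW=0, ERR=1101/16
(0,2): OLD=43291/256 → NEW=255, ERR=-21989/256
(0,3): OLD=448189/4096 → NEW=0, ERR=448189/4096
(0,4): OLD=13819691/65536 → NEW=255, ERR=-2891989/65536
(1,0): OLD=34647/256 → NEW=255, ERR=-30633/256
(1,1): OLD=110049/2048 → NEW=0, ERR=110049/2048
(1,2): OLD=7961589/65536 → NEW=0, ERR=7961589/65536
(1,3): OLD=48418257/262144 → NEW=255, ERR=-18428463/262144
(1,4): OLD=378715987/4194304 → NEW=0, ERR=378715987/4194304
(2,0): OLD=4478779/32768 → NEW=255, ERR=-3877061/32768
(2,1): OLD=99957945/1048576 → NEW=0, ERR=99957945/1048576
(2,2): OLD=3285765483/16777216 → NEW=255, ERR=-992424597/16777216
(2,3): OLD=19776917521/268435456 → NEW=0, ERR=19776917521/268435456
(2,4): OLD=726088096823/4294967296 → NEW=255, ERR=-369128563657/4294967296
(3,0): OLD=1273379595/16777216 → NEW=0, ERR=1273379595/16777216
(3,1): OLD=27985689263/134217728 → NEW=255, ERR=-6239831377/134217728
(3,2): OLD=489399029813/4294967296 → NEW=0, ERR=489399029813/4294967296
(3,3): OLD=1563914090189/8589934592 → NEW=255, ERR=-626519230771/8589934592
(3,4): OLD=11385077734369/137438953472 → NEW=0, ERR=11385077734369/137438953472
(4,0): OLD=354338236869/2147483648 → NEW=255, ERR=-193270093371/2147483648
(4,1): OLD=8191791018437/68719476736 → NEW=0, ERR=8191791018437/68719476736
(4,2): OLD=213503134527019/1099511627776 → NEW=255, ERR=-66872330555861/1099511627776
(4,3): OLD=1570142976824773/17592186044416 → NEW=0, ERR=1570142976824773/17592186044416
(4,4): OLD=42608562083820259/281474976710656 → NEW=255, ERR=-29167556977397021/281474976710656
(5,0): OLD=105802344149103/1099511627776 → NEW=0, ERR=105802344149103/1099511627776
(5,1): OLD=1718074577476237/8796093022208 → NEW=255, ERR=-524929143186803/8796093022208
(5,2): OLD=36892929442129781/281474976710656 → NEW=255, ERR=-34883189619087499/281474976710656
(5,3): OLD=81561569449269595/1125899906842624 → NEW=0, ERR=81561569449269595/1125899906842624
(5,4): OLD=1799436855514520697/18014398509481984 → NEW=0, ERR=1799436855514520697/18014398509481984
Row 0: #.#.#
Row 1: #..#.
Row 2: #.#.#
Row 3: .#.#.
Row 4: #.#.#
Row 5: .##..

Answer: #.#.#
#..#.
#.#.#
.#.#.
#.#.#
.##..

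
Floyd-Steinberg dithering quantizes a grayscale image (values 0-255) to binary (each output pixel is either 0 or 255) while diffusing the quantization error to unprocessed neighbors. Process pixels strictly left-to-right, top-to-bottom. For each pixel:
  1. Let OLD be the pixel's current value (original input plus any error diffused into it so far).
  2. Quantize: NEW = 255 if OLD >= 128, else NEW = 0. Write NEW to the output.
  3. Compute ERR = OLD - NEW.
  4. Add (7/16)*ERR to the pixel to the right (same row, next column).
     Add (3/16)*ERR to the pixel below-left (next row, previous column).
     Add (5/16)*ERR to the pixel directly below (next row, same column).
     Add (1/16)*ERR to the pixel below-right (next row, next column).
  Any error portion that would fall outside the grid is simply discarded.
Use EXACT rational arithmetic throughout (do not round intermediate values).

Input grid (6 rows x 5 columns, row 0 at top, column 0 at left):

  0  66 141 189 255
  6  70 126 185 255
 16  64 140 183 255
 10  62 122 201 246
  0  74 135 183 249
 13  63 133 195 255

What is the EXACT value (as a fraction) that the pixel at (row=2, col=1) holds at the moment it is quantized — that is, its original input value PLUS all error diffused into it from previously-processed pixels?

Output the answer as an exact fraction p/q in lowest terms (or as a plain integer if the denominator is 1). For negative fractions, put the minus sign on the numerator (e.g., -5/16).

Answer: 4255085/32768

Derivation:
(0,0): OLD=0 → NEW=0, ERR=0
(0,1): OLD=66 → NEW=0, ERR=66
(0,2): OLD=1359/8 → NEW=255, ERR=-681/8
(0,3): OLD=19425/128 → NEW=255, ERR=-13215/128
(0,4): OLD=429735/2048 → NEW=255, ERR=-92505/2048
(1,0): OLD=147/8 → NEW=0, ERR=147/8
(1,1): OLD=5293/64 → NEW=0, ERR=5293/64
(1,2): OLD=246473/2048 → NEW=0, ERR=246473/2048
(1,3): OLD=1569585/8192 → NEW=255, ERR=-519375/8192
(1,4): OLD=27091875/131072 → NEW=255, ERR=-6331485/131072
(2,0): OLD=38143/1024 → NEW=0, ERR=38143/1024
(2,1): OLD=4255085/32768 → NEW=255, ERR=-4100755/32768
Target (2,1): original=64, with diffused error = 4255085/32768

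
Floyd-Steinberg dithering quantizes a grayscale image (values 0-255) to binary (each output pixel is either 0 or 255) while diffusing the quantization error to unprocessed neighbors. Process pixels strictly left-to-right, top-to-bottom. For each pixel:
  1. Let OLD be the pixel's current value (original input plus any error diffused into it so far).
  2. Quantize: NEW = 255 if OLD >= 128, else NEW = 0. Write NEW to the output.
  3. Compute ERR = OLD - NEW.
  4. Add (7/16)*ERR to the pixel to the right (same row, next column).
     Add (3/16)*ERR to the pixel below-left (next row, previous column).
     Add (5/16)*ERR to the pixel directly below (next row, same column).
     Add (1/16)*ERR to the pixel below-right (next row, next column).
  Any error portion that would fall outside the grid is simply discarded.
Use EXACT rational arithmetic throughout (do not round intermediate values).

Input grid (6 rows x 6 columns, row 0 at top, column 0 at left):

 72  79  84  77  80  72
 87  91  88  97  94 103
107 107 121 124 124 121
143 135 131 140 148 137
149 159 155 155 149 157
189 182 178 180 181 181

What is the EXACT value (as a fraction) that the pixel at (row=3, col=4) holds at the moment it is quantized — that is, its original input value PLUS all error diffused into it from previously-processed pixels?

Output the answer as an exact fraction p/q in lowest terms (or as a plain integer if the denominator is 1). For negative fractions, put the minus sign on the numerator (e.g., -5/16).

Answer: 13173136836935/68719476736

Derivation:
(0,0): OLD=72 → NEW=0, ERR=72
(0,1): OLD=221/2 → NEW=0, ERR=221/2
(0,2): OLD=4235/32 → NEW=255, ERR=-3925/32
(0,3): OLD=11949/512 → NEW=0, ERR=11949/512
(0,4): OLD=739003/8192 → NEW=0, ERR=739003/8192
(0,5): OLD=14610205/131072 → NEW=0, ERR=14610205/131072
(1,0): OLD=4167/32 → NEW=255, ERR=-3993/32
(1,1): OLD=13425/256 → NEW=0, ERR=13425/256
(1,2): OLD=687269/8192 → NEW=0, ERR=687269/8192
(1,3): OLD=4923249/32768 → NEW=255, ERR=-3432591/32768
(1,4): OLD=207029539/2097152 → NEW=0, ERR=207029539/2097152
(1,5): OLD=6263314437/33554432 → NEW=255, ERR=-2293065723/33554432
(2,0): OLD=318827/4096 → NEW=0, ERR=318827/4096
(2,1): OLD=21675881/131072 → NEW=255, ERR=-11747479/131072
(2,2): OLD=192187067/2097152 → NEW=0, ERR=192187067/2097152
(2,3): OLD=2602329699/16777216 → NEW=255, ERR=-1675860381/16777216
(2,4): OLD=49278140521/536870912 → NEW=0, ERR=49278140521/536870912
(2,5): OLD=1253883373423/8589934592 → NEW=255, ERR=-936549947537/8589934592
(3,0): OLD=315662619/2097152 → NEW=255, ERR=-219111141/2097152
(3,1): OLD=1398036319/16777216 → NEW=0, ERR=1398036319/16777216
(3,2): OLD=23053761597/134217728 → NEW=255, ERR=-11171759043/134217728
(3,3): OLD=818678239431/8589934592 → NEW=0, ERR=818678239431/8589934592
(3,4): OLD=13173136836935/68719476736 → NEW=255, ERR=-4350329730745/68719476736
Target (3,4): original=148, with diffused error = 13173136836935/68719476736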